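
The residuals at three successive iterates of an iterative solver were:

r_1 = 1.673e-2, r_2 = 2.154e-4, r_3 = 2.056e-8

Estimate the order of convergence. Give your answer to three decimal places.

2.127

p ≈ ln(r_3/r_2) / ln(r_2/r_1)
  = ln(2.056e-8/2.154e-4) / ln(2.154e-4/1.673e-2)
  = ln(9.54503e-05) / ln(0.0128751)
  = -9.256905 / -4.352460 ≈ 2.126821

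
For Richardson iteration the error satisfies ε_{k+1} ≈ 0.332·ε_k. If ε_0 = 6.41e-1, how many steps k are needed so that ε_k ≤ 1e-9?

After k steps, ε_k ≈ 6.41e-1·0.332^k.
Need 0.332^k ≤ 1e-9/6.41e-1 = 1.56006e-09.
k ≥ ln(1.56006e-09)/ln(0.332) = -20.2785/-1.10262 = 18.391.
Smallest integer k = 19.

19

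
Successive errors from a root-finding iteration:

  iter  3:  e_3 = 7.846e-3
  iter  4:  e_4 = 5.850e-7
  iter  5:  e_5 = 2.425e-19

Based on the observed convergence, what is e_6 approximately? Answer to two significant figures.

First estimate the order: p ≈ ln(e_5/e_4) / ln(e_4/e_3) = ln(2.425e-19/5.850e-7)/ln(5.850e-7/7.846e-3) = ln(4.1453e-13)/ln(7.45603e-05) ≈ 3.0000.
Then e_6 ≈ e_5·(e_5/e_4)^p = 2.425e-19·(4.1453e-13)^3.0000 = 2.425e-19·7.12308e-38 ≈ 1.727e-56.

1.7e-56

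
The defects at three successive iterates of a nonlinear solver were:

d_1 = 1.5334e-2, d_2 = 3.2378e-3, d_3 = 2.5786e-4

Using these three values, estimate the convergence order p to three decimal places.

p ≈ ln(d_3/d_2) / ln(d_2/d_1)
  = ln(2.5786e-4/3.2378e-3) / ln(3.2378e-3/1.5334e-2)
  = ln(0.0796405) / ln(0.211152)
  = -2.530233 / -1.555177 ≈ 1.626974

1.627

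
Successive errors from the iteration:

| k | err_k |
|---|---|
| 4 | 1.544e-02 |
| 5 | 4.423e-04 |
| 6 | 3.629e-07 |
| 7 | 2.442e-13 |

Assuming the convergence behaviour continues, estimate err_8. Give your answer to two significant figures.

1.1e-25

First estimate the order: p ≈ ln(err_7/err_6) / ln(err_6/err_5) = ln(2.442e-13/3.629e-07)/ln(3.629e-07/4.423e-04) = ln(6.72913e-07)/ln(0.000820484) ≈ 2.0001.
Then err_8 ≈ err_7·(err_7/err_6)^p = 2.442e-13·(6.72913e-07)^2.0001 = 2.442e-13·4.52169e-13 ≈ 1.104e-25.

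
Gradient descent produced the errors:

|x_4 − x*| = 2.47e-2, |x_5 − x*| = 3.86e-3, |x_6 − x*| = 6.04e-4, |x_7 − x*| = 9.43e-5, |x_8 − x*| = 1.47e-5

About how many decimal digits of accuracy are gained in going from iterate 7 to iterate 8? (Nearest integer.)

1

Digits gained ≈ log₁₀(|x_7 − x*|/|x_8 − x*|) = log₁₀(9.43e-5/1.47e-5) = log₁₀(6.41497) ≈ 0.807.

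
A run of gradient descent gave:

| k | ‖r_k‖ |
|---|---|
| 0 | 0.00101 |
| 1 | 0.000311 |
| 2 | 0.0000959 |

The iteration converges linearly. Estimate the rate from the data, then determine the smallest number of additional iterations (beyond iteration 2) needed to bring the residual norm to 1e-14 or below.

20

Rate ρ ≈ ‖r_2‖/‖r_1‖ = 0.0000959/0.000311 = 0.3084.
After j more steps, ‖r_{2+j}‖ ≈ 0.0000959·ρ^j; need ρ^j ≤ 1e-14/0.0000959 = 1.04275e-10.
j ≥ ln(1.04275e-10)/ln(0.3084) = -22.9840/-1.17636 = 19.538.
So 20 more iterations are needed.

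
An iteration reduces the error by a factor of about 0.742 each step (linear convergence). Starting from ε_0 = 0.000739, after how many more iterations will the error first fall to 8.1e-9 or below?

After k steps, ε_k ≈ 0.000739·0.742^k.
Need 0.742^k ≤ 8.1e-9/0.000739 = 1.09608e-05.
k ≥ ln(1.09608e-05)/ln(0.742) = -11.4212/-0.29841 = 38.274.
Smallest integer k = 39.

39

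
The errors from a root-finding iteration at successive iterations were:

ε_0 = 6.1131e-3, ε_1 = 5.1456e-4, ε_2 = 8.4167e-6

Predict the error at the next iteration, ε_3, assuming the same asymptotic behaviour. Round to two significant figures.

First estimate the order: p ≈ ln(ε_2/ε_1) / ln(ε_1/ε_0) = ln(8.4167e-6/5.1456e-4)/ln(5.1456e-4/6.1131e-3) = ln(0.0163571)/ln(0.0841733) ≈ 1.6619.
Then ε_3 ≈ ε_2·(ε_2/ε_1)^p = 8.4167e-6·(0.0163571)^1.6619 = 8.4167e-6·0.00107488 ≈ 9.047e-09.

9.0e-9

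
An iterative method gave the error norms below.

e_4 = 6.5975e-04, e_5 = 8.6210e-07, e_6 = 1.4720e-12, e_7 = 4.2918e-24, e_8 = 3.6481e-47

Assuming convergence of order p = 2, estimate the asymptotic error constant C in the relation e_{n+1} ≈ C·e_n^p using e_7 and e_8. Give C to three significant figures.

1.98

C ≈ e_8 / e_7^2
  = 3.6481e-47 / (4.2918e-24)^2
  = 3.6481e-47 / 1.84195e-47 ≈ 1.9806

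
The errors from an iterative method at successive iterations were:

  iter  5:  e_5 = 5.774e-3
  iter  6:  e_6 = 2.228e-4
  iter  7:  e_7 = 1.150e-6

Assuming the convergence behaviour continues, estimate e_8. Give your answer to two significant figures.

2.3e-10

First estimate the order: p ≈ ln(e_7/e_6) / ln(e_6/e_5) = ln(1.150e-6/2.228e-4)/ln(2.228e-4/5.774e-3) = ln(0.00516158)/ln(0.0385868) ≈ 1.6181.
Then e_8 ≈ e_7·(e_7/e_6)^p = 1.150e-6·(0.00516158)^1.6181 = 1.150e-6·0.000199092 ≈ 2.29e-10.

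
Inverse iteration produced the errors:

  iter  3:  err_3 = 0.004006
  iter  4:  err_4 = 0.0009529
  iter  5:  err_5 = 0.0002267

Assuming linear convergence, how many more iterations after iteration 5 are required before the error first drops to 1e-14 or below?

Rate ρ ≈ err_5/err_4 = 0.0002267/0.0009529 = 0.2379.
After j more steps, err_{5+j} ≈ 0.0002267·ρ^j; need ρ^j ≤ 1e-14/0.0002267 = 4.41112e-11.
j ≥ ln(4.41112e-11)/ln(0.2379) = -23.8443/-1.43590 = 16.606.
So 17 more iterations are needed.

17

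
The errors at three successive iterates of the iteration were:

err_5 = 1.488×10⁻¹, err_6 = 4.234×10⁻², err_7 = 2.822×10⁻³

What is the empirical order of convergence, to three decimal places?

2.155

p ≈ ln(err_7/err_6) / ln(err_6/err_5)
  = ln(2.822×10⁻³/4.234×10⁻²) / ln(4.234×10⁻²/1.488×10⁻¹)
  = ln(0.0666509) / ln(0.284543)
  = -2.708287 / -1.256871 ≈ 2.154785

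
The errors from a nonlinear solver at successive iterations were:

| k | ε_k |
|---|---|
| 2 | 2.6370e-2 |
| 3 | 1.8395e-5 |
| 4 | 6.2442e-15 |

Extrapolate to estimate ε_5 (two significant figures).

First estimate the order: p ≈ ln(ε_4/ε_3) / ln(ε_3/ε_2) = ln(6.2442e-15/1.8395e-5)/ln(1.8395e-5/2.6370e-2) = ln(3.39451e-10)/ln(0.000697573) ≈ 3.0000.
Then ε_5 ≈ ε_4·(ε_4/ε_3)^p = 6.2442e-15·(3.39451e-10)^3.0000 = 6.2442e-15·3.91139e-29 ≈ 2.442e-43.

2.4e-43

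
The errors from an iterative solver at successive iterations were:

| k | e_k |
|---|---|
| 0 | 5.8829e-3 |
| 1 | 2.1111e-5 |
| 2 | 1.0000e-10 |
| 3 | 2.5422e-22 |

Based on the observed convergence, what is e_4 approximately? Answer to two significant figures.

1.4e-47

First estimate the order: p ≈ ln(e_3/e_2) / ln(e_2/e_1) = ln(2.5422e-22/1.0000e-10)/ln(1.0000e-10/2.1111e-5) = ln(2.5422e-12)/ln(4.73687e-06) ≈ 2.1776.
Then e_4 ≈ e_3·(e_3/e_2)^p = 2.5422e-22·(2.5422e-12)^2.1776 = 2.5422e-22·5.63877e-26 ≈ 1.433e-47.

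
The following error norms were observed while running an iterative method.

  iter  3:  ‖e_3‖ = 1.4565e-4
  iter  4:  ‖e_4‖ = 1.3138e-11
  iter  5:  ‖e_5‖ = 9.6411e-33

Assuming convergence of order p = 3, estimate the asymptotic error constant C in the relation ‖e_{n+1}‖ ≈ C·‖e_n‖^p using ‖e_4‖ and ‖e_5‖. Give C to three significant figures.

C ≈ ‖e_5‖ / ‖e_4‖^3
  = 9.6411e-33 / (1.3138e-11)^3
  = 9.6411e-33 / 2.26771e-33 ≈ 4.2515

4.25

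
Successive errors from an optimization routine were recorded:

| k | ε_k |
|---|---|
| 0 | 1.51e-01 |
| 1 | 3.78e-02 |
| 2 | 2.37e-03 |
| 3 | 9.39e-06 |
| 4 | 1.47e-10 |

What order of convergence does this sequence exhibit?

Consecutive ratios: ε_4/ε_3 = 1.47e-10/9.39e-06 = 1.5655e-05, ε_3/ε_2 = 9.39e-06/2.37e-03 = 0.00396203.
p ≈ ln(1.5655e-05)/ln(0.00396203) = -11.0647/-5.5310 ≈ 2.00.
So the convergence is quadratic (order 2).

2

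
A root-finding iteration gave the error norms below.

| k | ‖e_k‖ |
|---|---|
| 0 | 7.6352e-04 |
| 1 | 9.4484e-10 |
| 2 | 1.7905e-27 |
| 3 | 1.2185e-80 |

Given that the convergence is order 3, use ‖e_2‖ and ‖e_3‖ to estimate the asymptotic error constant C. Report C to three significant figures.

C ≈ ‖e_3‖ / ‖e_2‖^3
  = 1.2185e-80 / (1.7905e-27)^3
  = 1.2185e-80 / 5.74015e-81 ≈ 2.1228

2.12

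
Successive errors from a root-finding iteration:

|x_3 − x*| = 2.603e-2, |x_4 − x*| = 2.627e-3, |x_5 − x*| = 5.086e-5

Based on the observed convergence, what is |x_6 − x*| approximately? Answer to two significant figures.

First estimate the order: p ≈ ln(|x_5 − x*|/|x_4 − x*|) / ln(|x_4 − x*|/|x_3 − x*|) = ln(5.086e-5/2.627e-3)/ln(2.627e-3/2.603e-2) = ln(0.0193605)/ln(0.100922) ≈ 1.7199.
Then |x_6 − x*| ≈ |x_5 − x*|·(|x_5 − x*|/|x_4 − x*|)^p = 5.086e-5·(0.0193605)^1.7199 = 5.086e-5·0.00113153 ≈ 5.755e-08.

5.8e-8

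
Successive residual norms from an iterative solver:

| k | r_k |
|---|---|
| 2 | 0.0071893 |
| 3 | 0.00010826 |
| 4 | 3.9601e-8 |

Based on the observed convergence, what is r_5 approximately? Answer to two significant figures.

1.3e-14

First estimate the order: p ≈ ln(r_4/r_3) / ln(r_3/r_2) = ln(3.9601e-8/0.00010826)/ln(0.00010826/0.0071893) = ln(0.000365795)/ln(0.0150585) ≈ 1.8860.
Then r_5 ≈ r_4·(r_4/r_3)^p = 3.9601e-8·(0.000365795)^1.8860 = 3.9601e-8·3.29812e-07 ≈ 1.306e-14.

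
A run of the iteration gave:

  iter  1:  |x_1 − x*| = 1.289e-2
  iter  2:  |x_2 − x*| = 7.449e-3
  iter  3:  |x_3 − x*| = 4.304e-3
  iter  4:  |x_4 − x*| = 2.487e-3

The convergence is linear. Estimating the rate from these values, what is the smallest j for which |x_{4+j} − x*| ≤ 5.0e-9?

Rate ρ ≈ |x_4 − x*|/|x_3 − x*| = 2.487e-3/4.304e-3 = 0.5778.
After j more steps, |x_{4+j} − x*| ≈ 2.487e-3·ρ^j; need ρ^j ≤ 5.0e-9/2.487e-3 = 2.01045e-06.
j ≥ ln(2.01045e-06)/ln(0.5778) = -13.1172/-0.54853 = 23.913.
So 24 more iterations are needed.

24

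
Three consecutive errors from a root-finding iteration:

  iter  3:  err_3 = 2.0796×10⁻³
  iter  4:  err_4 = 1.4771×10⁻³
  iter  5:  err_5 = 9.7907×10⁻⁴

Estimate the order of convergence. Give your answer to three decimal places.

1.202

p ≈ ln(err_5/err_4) / ln(err_4/err_3)
  = ln(9.7907×10⁻⁴/1.4771×10⁻³) / ln(1.4771×10⁻³/2.0796×10⁻³)
  = ln(0.662833) / ln(0.710281)
  = -0.411232 / -0.342095 ≈ 1.202099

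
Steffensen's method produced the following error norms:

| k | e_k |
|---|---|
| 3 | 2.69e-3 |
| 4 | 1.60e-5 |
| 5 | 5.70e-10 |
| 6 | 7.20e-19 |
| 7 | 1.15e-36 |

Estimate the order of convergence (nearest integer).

2

Consecutive ratios: e_7/e_6 = 1.15e-36/7.20e-19 = 1.59722e-18, e_6/e_5 = 7.20e-19/5.70e-10 = 1.26316e-09.
p ≈ ln(1.59722e-18)/ln(1.26316e-09) = -40.9783/-20.4897 ≈ 2.00.
So the convergence is quadratic (order 2).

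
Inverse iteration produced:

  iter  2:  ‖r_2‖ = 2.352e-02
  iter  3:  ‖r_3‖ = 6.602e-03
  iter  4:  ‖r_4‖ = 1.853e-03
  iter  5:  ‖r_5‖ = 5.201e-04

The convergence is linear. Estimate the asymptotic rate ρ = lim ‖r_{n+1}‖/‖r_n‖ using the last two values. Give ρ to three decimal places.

0.281

ρ ≈ ‖r_5‖/‖r_4‖ = 5.201e-04/1.853e-03 = 0.28068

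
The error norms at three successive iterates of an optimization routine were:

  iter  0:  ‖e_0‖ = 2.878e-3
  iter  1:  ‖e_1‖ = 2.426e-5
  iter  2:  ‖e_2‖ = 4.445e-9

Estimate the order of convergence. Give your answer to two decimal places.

1.80

p ≈ ln(‖e_2‖/‖e_1‖) / ln(‖e_1‖/‖e_0‖)
  = ln(4.445e-9/2.426e-5) / ln(2.426e-5/2.878e-3)
  = ln(0.000183223) / ln(0.00842946)
  = -8.60481 / -4.77602 ≈ 1.80167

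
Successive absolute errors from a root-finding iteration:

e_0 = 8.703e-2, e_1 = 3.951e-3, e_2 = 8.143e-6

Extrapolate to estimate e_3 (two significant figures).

3.5e-11

First estimate the order: p ≈ ln(e_2/e_1) / ln(e_1/e_0) = ln(8.143e-6/3.951e-3)/ln(3.951e-3/8.703e-2) = ln(0.002061)/ln(0.0453981) ≈ 2.0000.
Then e_3 ≈ e_2·(e_2/e_1)^p = 8.143e-6·(0.002061)^2.0000 = 8.143e-6·4.24772e-06 ≈ 3.459e-11.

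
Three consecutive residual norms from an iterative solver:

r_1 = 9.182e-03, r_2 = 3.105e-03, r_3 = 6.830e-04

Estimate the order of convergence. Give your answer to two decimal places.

p ≈ ln(r_3/r_2) / ln(r_2/r_1)
  = ln(6.830e-04/3.105e-03) / ln(3.105e-03/9.182e-03)
  = ln(0.219968) / ln(0.338162)
  = -1.51427 / -1.08423 ≈ 1.39663

1.40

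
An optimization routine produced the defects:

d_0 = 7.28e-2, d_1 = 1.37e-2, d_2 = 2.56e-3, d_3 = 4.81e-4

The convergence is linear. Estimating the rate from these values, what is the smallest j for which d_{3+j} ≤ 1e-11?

11

Rate ρ ≈ d_3/d_2 = 4.81e-4/2.56e-3 = 0.1879.
After j more steps, d_{3+j} ≈ 4.81e-4·ρ^j; need ρ^j ≤ 1e-11/4.81e-4 = 2.079e-08.
j ≥ ln(2.079e-08)/ln(0.1879) = -17.6888/-1.67185 = 10.580.
So 11 more iterations are needed.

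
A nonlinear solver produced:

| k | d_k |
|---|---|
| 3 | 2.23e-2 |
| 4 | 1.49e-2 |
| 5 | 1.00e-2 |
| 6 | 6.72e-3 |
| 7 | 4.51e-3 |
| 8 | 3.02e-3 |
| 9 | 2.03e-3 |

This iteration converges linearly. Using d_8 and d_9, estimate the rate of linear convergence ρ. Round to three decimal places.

ρ ≈ d_9/d_8 = 2.03e-3/3.02e-3 = 0.67219

0.672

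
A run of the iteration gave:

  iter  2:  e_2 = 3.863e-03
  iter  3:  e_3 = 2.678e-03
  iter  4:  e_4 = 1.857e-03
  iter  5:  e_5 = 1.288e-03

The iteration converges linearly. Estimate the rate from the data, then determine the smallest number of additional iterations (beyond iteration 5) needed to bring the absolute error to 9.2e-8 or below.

Rate ρ ≈ e_5/e_4 = 1.288e-03/1.857e-03 = 0.6936.
After j more steps, e_{5+j} ≈ 1.288e-03·ρ^j; need ρ^j ≤ 9.2e-8/1.288e-03 = 7.14286e-05.
j ≥ ln(7.14286e-05)/ln(0.6936) = -9.5468/-0.36586 = 26.094.
So 27 more iterations are needed.

27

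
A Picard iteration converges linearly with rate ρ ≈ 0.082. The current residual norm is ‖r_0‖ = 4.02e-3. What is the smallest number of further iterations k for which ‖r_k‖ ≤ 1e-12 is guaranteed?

After k steps, ‖r_k‖ ≈ 4.02e-3·0.082^k.
Need 0.082^k ≤ 1e-12/4.02e-3 = 2.48756e-10.
k ≥ ln(2.48756e-10)/ln(0.082) = -22.1145/-2.50104 = 8.842.
Smallest integer k = 9.

9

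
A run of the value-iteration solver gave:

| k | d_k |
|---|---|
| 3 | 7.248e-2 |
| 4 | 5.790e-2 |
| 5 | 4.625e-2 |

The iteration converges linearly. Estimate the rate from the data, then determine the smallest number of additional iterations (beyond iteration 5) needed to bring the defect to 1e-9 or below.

Rate ρ ≈ d_5/d_4 = 4.625e-2/5.790e-2 = 0.7988.
After j more steps, d_{5+j} ≈ 4.625e-2·ρ^j; need ρ^j ≤ 1e-9/4.625e-2 = 2.16216e-08.
j ≥ ln(2.16216e-08)/ln(0.7988) = -17.6496/-0.22464 = 78.568.
So 79 more iterations are needed.

79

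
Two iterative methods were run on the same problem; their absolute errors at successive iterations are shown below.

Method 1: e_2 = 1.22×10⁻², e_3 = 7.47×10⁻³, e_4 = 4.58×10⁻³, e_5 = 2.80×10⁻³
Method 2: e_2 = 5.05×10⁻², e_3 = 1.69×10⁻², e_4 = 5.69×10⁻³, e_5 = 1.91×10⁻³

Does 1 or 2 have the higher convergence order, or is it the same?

same

Method 1: p ≈ ln(2.80×10⁻³/4.58×10⁻³)/ln(4.58×10⁻³/7.47×10⁻³) ≈ 1.01.
Method 2: p ≈ ln(1.91×10⁻³/5.69×10⁻³)/ln(5.69×10⁻³/1.69×10⁻²) ≈ 1.00.
Both orders ≈ 1.0 — effectively the same.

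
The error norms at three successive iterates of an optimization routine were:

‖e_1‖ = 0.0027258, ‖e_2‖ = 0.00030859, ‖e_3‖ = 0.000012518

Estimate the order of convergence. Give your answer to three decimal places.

p ≈ ln(‖e_3‖/‖e_2‖) / ln(‖e_2‖/‖e_1‖)
  = ln(0.000012518/0.00030859) / ln(0.00030859/0.0027258)
  = ln(0.0405652) / ln(0.113211)
  = -3.204845 / -2.178502 ≈ 1.471123

1.471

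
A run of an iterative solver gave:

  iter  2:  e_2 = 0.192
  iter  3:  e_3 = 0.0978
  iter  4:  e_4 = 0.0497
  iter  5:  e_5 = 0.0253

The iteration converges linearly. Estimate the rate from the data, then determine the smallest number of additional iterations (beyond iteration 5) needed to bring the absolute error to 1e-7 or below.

Rate ρ ≈ e_5/e_4 = 0.0253/0.0497 = 0.5091.
After j more steps, e_{5+j} ≈ 0.0253·ρ^j; need ρ^j ≤ 1e-7/0.0253 = 3.95257e-06.
j ≥ ln(3.95257e-06)/ln(0.5091) = -12.4411/-0.67511 = 18.428.
So 19 more iterations are needed.

19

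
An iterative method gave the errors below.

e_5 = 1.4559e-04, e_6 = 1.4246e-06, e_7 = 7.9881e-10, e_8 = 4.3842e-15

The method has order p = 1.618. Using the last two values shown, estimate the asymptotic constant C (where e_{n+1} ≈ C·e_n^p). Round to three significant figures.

2.30

C ≈ e_8 / e_7^1.618
  = 4.3842e-15 / (7.9881e-10)^1.618
  = 4.3842e-15 / 1.90613e-15 ≈ 2.3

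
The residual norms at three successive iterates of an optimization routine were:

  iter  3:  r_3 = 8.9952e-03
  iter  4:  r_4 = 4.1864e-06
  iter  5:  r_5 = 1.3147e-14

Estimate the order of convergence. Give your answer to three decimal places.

p ≈ ln(r_5/r_4) / ln(r_4/r_3)
  = ln(1.3147e-14/4.1864e-06) / ln(4.1864e-06/8.9952e-03)
  = ln(3.14041e-09) / ln(0.000465404)
  = -19.578912 / -7.672605 ≈ 2.551795

2.552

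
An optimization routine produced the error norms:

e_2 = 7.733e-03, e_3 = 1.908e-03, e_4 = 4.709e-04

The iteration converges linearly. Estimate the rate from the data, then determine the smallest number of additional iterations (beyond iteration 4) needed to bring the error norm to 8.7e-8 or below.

Rate ρ ≈ e_4/e_3 = 4.709e-04/1.908e-03 = 0.2468.
After j more steps, e_{4+j} ≈ 4.709e-04·ρ^j; need ρ^j ≤ 8.7e-8/4.709e-04 = 0.000184753.
j ≥ ln(0.000184753)/ln(0.2468) = -8.5965/-1.39918 = 6.144.
So 7 more iterations are needed.

7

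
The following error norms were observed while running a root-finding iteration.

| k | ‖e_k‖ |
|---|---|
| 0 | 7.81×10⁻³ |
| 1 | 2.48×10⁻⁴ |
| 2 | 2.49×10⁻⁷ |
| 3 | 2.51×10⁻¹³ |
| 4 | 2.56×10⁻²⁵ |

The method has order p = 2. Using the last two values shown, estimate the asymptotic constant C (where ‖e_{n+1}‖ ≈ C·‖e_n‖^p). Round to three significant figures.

C ≈ ‖e_4‖ / ‖e_3‖^2
  = 2.56×10⁻²⁵ / (2.51×10⁻¹³)^2
  = 2.56×10⁻²⁵ / 6.3001e-26 ≈ 4.0634

4.06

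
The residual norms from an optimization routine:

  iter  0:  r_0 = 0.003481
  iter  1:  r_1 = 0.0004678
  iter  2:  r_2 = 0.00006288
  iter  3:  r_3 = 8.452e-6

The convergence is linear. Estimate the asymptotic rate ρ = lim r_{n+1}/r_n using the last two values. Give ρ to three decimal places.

ρ ≈ r_3/r_2 = 8.452e-6/0.00006288 = 0.13441

0.134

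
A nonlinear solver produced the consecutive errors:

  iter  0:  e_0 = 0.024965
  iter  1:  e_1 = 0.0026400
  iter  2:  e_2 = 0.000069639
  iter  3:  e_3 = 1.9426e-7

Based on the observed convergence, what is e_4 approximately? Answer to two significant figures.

First estimate the order: p ≈ ln(e_3/e_2) / ln(e_2/e_1) = ln(1.9426e-7/0.000069639)/ln(0.000069639/0.0026400) = ln(0.00278953)/ln(0.0263784) ≈ 1.6180.
Then e_4 ≈ e_3·(e_3/e_2)^p = 1.9426e-7·(0.00278953)^1.6180 = 1.9426e-7·7.35985e-05 ≈ 1.43e-11.

1.4e-11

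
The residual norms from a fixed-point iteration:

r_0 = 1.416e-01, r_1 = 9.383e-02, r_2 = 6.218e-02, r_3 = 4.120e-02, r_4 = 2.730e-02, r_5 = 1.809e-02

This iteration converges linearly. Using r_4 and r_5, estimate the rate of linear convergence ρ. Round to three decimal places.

0.663

ρ ≈ r_5/r_4 = 1.809e-02/2.730e-02 = 0.66264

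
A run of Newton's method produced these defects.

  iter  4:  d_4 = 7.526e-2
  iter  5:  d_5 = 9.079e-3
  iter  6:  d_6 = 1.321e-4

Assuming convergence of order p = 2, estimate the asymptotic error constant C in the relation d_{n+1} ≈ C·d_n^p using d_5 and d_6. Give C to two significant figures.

C ≈ d_6 / d_5^2
  = 1.321e-4 / (9.079e-3)^2
  = 1.321e-4 / 8.24282e-05 ≈ 1.6026

1.6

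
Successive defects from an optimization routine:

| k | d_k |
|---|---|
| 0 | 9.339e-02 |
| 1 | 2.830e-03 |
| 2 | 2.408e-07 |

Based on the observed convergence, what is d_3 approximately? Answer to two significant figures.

3.0e-18

First estimate the order: p ≈ ln(d_2/d_1) / ln(d_1/d_0) = ln(2.408e-07/2.830e-03)/ln(2.830e-03/9.339e-02) = ln(8.50883e-05)/ln(0.030303) ≈ 2.6803.
Then d_3 ≈ d_2·(d_2/d_1)^p = 2.408e-07·(8.50883e-05)^2.6803 = 2.408e-07·1.23262e-11 ≈ 2.968e-18.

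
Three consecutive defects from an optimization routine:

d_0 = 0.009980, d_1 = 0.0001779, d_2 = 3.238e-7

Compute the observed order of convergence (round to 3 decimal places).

1.567

p ≈ ln(d_2/d_1) / ln(d_1/d_0)
  = ln(3.238e-7/0.0001779) / ln(0.0001779/0.009980)
  = ln(0.00182012) / ln(0.0178257)
  = -6.308853 / -4.027114 ≈ 1.566594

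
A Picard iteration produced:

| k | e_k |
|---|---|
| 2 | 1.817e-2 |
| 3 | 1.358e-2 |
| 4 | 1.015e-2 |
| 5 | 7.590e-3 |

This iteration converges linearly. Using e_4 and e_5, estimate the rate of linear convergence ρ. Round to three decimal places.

0.748

ρ ≈ e_5/e_4 = 7.590e-3/1.015e-2 = 0.74778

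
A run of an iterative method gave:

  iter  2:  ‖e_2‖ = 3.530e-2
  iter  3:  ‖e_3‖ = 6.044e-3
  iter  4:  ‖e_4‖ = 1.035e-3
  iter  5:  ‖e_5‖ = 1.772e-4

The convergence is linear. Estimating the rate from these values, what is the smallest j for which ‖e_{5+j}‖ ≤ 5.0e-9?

Rate ρ ≈ ‖e_5‖/‖e_4‖ = 1.772e-4/1.035e-3 = 0.1712.
After j more steps, ‖e_{5+j}‖ ≈ 1.772e-4·ρ^j; need ρ^j ≤ 5.0e-9/1.772e-4 = 2.82167e-05.
j ≥ ln(2.82167e-05)/ln(0.1712) = -10.4756/-1.76492 = 5.935.
So 6 more iterations are needed.

6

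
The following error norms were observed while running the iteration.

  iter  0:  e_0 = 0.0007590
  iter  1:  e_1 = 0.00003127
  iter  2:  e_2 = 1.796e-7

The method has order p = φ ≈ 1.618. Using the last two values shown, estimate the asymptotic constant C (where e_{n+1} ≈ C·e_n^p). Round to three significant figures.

C ≈ e_2 / e_1^1.618
  = 1.796e-7 / (0.00003127)^1.618
  = 1.796e-7 / 5.14182e-08 ≈ 3.4929

3.49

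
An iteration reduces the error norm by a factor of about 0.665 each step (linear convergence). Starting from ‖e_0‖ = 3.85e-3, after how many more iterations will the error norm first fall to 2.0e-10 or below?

42

After k steps, ‖e_k‖ ≈ 3.85e-3·0.665^k.
Need 0.665^k ≤ 2.0e-10/3.85e-3 = 5.19481e-08.
k ≥ ln(5.19481e-08)/ln(0.665) = -16.7730/-0.40797 = 41.113.
Smallest integer k = 42.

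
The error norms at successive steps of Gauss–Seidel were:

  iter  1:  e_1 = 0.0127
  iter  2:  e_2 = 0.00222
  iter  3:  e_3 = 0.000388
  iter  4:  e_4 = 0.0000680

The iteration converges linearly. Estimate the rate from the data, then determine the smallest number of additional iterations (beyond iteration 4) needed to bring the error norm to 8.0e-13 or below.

Rate ρ ≈ e_4/e_3 = 0.0000680/0.000388 = 0.1753.
After j more steps, e_{4+j} ≈ 0.0000680·ρ^j; need ρ^j ≤ 8.0e-13/0.0000680 = 1.17647e-08.
j ≥ ln(1.17647e-08)/ln(0.1753) = -18.2582/-1.74126 = 10.486.
So 11 more iterations are needed.

11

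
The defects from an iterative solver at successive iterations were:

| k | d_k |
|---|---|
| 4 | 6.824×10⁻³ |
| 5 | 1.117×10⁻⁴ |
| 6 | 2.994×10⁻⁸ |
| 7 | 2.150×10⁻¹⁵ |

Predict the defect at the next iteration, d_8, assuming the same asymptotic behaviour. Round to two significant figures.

First estimate the order: p ≈ ln(d_7/d_6) / ln(d_6/d_5) = ln(2.150×10⁻¹⁵/2.994×10⁻⁸)/ln(2.994×10⁻⁸/1.117×10⁻⁴) = ln(7.18103e-08)/ln(0.000268039) ≈ 2.0001.
Then d_8 ≈ d_7·(d_7/d_6)^p = 2.150×10⁻¹⁵·(7.18103e-08)^2.0001 = 2.150×10⁻¹⁵·5.14824e-15 ≈ 1.107e-29.

1.1e-29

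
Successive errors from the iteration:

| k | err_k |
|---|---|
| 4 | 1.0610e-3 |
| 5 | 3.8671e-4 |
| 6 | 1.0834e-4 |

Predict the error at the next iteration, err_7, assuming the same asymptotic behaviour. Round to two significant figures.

First estimate the order: p ≈ ln(err_6/err_5) / ln(err_5/err_4) = ln(1.0834e-4/3.8671e-4)/ln(3.8671e-4/1.0610e-3) = ln(0.280158)/ln(0.364477) ≈ 1.2607.
Then err_7 ≈ err_6·(err_6/err_5)^p = 1.0834e-4·(0.280158)^1.2607 = 1.0834e-4·0.201067 ≈ 2.178e-05.

2.2e-5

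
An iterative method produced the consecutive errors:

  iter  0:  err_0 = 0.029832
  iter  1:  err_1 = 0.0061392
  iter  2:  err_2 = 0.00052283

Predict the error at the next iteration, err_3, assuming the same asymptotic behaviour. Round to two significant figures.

1.1e-5

First estimate the order: p ≈ ln(err_2/err_1) / ln(err_1/err_0) = ln(0.00052283/0.0061392)/ln(0.0061392/0.029832) = ln(0.0851626)/ln(0.205792) ≈ 1.5581.
Then err_3 ≈ err_2·(err_2/err_1)^p = 0.00052283·(0.0851626)^1.5581 = 0.00052283·0.0215388 ≈ 1.126e-05.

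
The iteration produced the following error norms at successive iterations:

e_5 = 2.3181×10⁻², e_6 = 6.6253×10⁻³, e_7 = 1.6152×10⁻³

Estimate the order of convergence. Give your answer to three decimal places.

p ≈ ln(e_7/e_6) / ln(e_6/e_5)
  = ln(1.6152×10⁻³/6.6253×10⁻³) / ln(6.6253×10⁻³/2.3181×10⁻²)
  = ln(0.243793) / ln(0.285807)
  = -1.411436 / -1.252439 ≈ 1.126950

1.127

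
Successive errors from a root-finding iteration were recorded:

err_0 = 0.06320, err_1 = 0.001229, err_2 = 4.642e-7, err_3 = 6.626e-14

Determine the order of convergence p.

Consecutive ratios: err_3/err_2 = 6.626e-14/4.642e-7 = 1.4274e-07, err_2/err_1 = 4.642e-7/0.001229 = 0.000377705.
p ≈ ln(1.4274e-07)/ln(0.000377705) = -15.7622/-7.8814 ≈ 2.00.
So the convergence is quadratic (order 2).

2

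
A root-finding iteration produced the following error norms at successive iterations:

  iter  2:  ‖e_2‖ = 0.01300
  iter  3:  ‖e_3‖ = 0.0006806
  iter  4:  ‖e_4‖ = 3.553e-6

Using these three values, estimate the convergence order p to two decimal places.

1.78

p ≈ ln(‖e_4‖/‖e_3‖) / ln(‖e_3‖/‖e_2‖)
  = ln(3.553e-6/0.0006806) / ln(0.0006806/0.01300)
  = ln(0.00522039) / ln(0.0523538)
  = -5.25518 / -2.94973 ≈ 1.78158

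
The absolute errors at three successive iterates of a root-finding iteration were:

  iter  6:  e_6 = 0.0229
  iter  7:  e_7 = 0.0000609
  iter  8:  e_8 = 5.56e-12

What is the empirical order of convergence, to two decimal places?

2.73

p ≈ ln(e_8/e_7) / ln(e_7/e_6)
  = ln(5.56e-12/0.0000609) / ln(0.0000609/0.0229)
  = ln(9.12972e-08) / ln(0.00265939)
  = -16.20915 / -5.92966 ≈ 2.73357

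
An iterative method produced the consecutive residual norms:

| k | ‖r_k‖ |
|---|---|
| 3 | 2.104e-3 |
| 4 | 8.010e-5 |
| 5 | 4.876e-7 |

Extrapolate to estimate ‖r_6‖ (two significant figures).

First estimate the order: p ≈ ln(‖r_5‖/‖r_4‖) / ln(‖r_4‖/‖r_3‖) = ln(4.876e-7/8.010e-5)/ln(8.010e-5/2.104e-3) = ln(0.00608739)/ln(0.0380703) ≈ 1.5609.
Then ‖r_6‖ ≈ ‖r_5‖·(‖r_5‖/‖r_4‖)^p = 4.876e-7·(0.00608739)^1.5609 = 4.876e-7·0.000348112 ≈ 1.697e-10.

1.7e-10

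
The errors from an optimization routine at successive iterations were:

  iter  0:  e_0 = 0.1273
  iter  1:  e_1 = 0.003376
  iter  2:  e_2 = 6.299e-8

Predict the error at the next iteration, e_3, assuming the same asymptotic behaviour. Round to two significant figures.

First estimate the order: p ≈ ln(e_2/e_1) / ln(e_1/e_0) = ln(6.299e-8/0.003376)/ln(0.003376/0.1273) = ln(1.86582e-05)/ln(0.02652) ≈ 2.9999.
Then e_3 ≈ e_2·(e_2/e_1)^p = 6.299e-8·(1.86582e-05)^2.9999 = 6.299e-8·6.50253e-15 ≈ 4.096e-22.

4.1e-22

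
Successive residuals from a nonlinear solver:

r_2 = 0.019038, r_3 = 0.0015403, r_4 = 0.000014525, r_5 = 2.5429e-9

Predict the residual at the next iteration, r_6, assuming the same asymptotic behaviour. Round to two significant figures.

First estimate the order: p ≈ ln(r_5/r_4) / ln(r_4/r_3) = ln(2.5429e-9/0.000014525)/ln(0.000014525/0.0015403) = ln(0.000175071)/ln(0.00942998) ≈ 1.8548.
Then r_6 ≈ r_5·(r_5/r_4)^p = 2.5429e-9·(0.000175071)^1.8548 = 2.5429e-9·1.07625e-07 ≈ 2.737e-16.

2.7e-16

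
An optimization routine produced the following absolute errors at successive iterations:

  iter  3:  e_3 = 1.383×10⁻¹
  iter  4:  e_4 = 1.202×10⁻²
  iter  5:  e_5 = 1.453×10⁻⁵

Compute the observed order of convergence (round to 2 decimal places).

2.75

p ≈ ln(e_5/e_4) / ln(e_4/e_3)
  = ln(1.453×10⁻⁵/1.202×10⁻²) / ln(1.202×10⁻²/1.383×10⁻¹)
  = ln(0.00120882) / ln(0.0869125)
  = -6.71811 / -2.44285 ≈ 2.75011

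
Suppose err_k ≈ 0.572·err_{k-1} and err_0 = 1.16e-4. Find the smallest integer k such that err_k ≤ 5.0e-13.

After k steps, err_k ≈ 1.16e-4·0.572^k.
Need 0.572^k ≤ 5.0e-13/1.16e-4 = 4.31034e-09.
k ≥ ln(4.31034e-09)/ln(0.572) = -19.2622/-0.55862 = 34.482.
Smallest integer k = 35.

35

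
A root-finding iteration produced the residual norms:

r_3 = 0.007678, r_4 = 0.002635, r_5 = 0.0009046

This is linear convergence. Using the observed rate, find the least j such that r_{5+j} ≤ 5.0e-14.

23

Rate ρ ≈ r_5/r_4 = 0.0009046/0.002635 = 0.3433.
After j more steps, r_{5+j} ≈ 0.0009046·ρ^j; need ρ^j ≤ 5.0e-14/0.0009046 = 5.5273e-11.
j ≥ ln(5.5273e-11)/ln(0.3433) = -23.6187/-1.06915 = 22.091.
So 23 more iterations are needed.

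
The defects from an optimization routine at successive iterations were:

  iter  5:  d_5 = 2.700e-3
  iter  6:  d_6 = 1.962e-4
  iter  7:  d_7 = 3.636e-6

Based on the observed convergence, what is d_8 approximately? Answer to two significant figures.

8.4e-9

First estimate the order: p ≈ ln(d_7/d_6) / ln(d_6/d_5) = ln(3.636e-6/1.962e-4)/ln(1.962e-4/2.700e-3) = ln(0.0185321)/ln(0.0726667) ≈ 1.5211.
Then d_8 ≈ d_7·(d_7/d_6)^p = 3.636e-6·(0.0185321)^1.5211 = 3.636e-6·0.00231921 ≈ 8.433e-09.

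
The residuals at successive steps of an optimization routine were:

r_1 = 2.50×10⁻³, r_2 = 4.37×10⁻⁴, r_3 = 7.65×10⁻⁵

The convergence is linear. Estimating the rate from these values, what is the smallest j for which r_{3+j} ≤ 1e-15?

Rate ρ ≈ r_3/r_2 = 7.65×10⁻⁵/4.37×10⁻⁴ = 0.1751.
After j more steps, r_{3+j} ≈ 7.65×10⁻⁵·ρ^j; need ρ^j ≤ 1e-15/7.65×10⁻⁵ = 1.30719e-11.
j ≥ ln(1.30719e-11)/ln(0.1751) = -25.0606/-1.74240 = 14.383.
So 15 more iterations are needed.

15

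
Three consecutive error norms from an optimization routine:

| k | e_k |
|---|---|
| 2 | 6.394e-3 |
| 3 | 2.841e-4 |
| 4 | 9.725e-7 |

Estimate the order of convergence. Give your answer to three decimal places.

1.823

p ≈ ln(e_4/e_3) / ln(e_3/e_2)
  = ln(9.725e-7/2.841e-4) / ln(2.841e-4/6.394e-3)
  = ln(0.00342309) / ln(0.0444323)
  = -5.677212 / -3.113789 ≈ 1.823249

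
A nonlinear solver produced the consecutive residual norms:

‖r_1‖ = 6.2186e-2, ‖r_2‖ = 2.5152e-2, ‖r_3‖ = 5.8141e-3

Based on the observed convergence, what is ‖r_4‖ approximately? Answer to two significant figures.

First estimate the order: p ≈ ln(‖r_3‖/‖r_2‖) / ln(‖r_2‖/‖r_1‖) = ln(5.8141e-3/2.5152e-2)/ln(2.5152e-2/6.2186e-2) = ln(0.231159)/ln(0.404464) ≈ 1.6181.
Then ‖r_4‖ ≈ ‖r_3‖·(‖r_3‖/‖r_2‖)^p = 5.8141e-3·(0.231159)^1.6181 = 5.8141e-3·0.0934855 ≈ 0.0005435.

5.4e-4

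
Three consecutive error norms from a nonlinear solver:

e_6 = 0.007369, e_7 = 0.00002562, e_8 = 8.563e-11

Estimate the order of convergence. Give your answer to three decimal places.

2.227

p ≈ ln(e_8/e_7) / ln(e_7/e_6)
  = ln(8.563e-11/0.00002562) / ln(0.00002562/0.007369)
  = ln(3.34231e-06) / ln(0.00347673)
  = -12.608848 / -5.661663 ≈ 2.227057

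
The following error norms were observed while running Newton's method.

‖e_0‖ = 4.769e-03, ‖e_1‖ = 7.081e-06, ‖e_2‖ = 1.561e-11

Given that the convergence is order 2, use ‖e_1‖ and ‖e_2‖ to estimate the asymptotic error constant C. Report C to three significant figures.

C ≈ ‖e_2‖ / ‖e_1‖^2
  = 1.561e-11 / (7.081e-06)^2
  = 1.561e-11 / 5.01406e-11 ≈ 0.31132

0.311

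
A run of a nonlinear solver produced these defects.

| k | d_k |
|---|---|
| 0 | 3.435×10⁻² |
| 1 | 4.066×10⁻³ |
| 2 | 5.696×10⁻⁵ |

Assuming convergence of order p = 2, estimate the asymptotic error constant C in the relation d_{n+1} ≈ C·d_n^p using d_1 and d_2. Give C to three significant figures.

3.45

C ≈ d_2 / d_1^2
  = 5.696×10⁻⁵ / (4.066×10⁻³)^2
  = 5.696×10⁻⁵ / 1.65324e-05 ≈ 3.4454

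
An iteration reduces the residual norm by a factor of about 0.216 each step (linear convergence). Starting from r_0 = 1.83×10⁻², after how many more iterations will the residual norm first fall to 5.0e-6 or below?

After k steps, r_k ≈ 1.83×10⁻²·0.216^k.
Need 0.216^k ≤ 5.0e-6/1.83×10⁻² = 0.000273224.
k ≥ ln(0.000273224)/ln(0.216) = -8.2052/-1.53248 = 5.354.
Smallest integer k = 6.

6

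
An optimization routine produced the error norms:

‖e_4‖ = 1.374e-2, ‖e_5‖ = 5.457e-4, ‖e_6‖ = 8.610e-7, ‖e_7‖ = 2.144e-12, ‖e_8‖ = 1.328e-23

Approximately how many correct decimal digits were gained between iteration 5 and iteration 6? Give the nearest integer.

Digits gained ≈ log₁₀(‖e_5‖/‖e_6‖) = log₁₀(5.457e-4/8.610e-7) = log₁₀(633.798) ≈ 2.802.

3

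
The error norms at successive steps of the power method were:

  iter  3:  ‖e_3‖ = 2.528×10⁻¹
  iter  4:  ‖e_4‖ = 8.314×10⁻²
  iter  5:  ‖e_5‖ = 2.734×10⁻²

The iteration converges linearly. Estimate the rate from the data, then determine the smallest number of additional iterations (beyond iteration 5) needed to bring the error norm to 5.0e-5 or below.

Rate ρ ≈ ‖e_5‖/‖e_4‖ = 2.734×10⁻²/8.314×10⁻² = 0.3288.
After j more steps, ‖e_{5+j}‖ ≈ 2.734×10⁻²·ρ^j; need ρ^j ≤ 5.0e-5/2.734×10⁻² = 0.00182882.
j ≥ ln(0.00182882)/ln(0.3288) = -6.3041/-1.11231 = 5.668.
So 6 more iterations are needed.

6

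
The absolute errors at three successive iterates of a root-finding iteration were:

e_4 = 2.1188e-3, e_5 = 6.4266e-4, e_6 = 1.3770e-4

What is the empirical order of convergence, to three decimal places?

1.291

p ≈ ln(e_6/e_5) / ln(e_5/e_4)
  = ln(1.3770e-4/6.4266e-4) / ln(6.4266e-4/2.1188e-3)
  = ln(0.214266) / ln(0.303313)
  = -1.540537 / -1.192990 ≈ 1.291324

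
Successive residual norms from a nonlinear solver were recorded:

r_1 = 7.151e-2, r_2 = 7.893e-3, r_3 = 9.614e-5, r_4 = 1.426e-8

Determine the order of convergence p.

Consecutive ratios: r_4/r_3 = 1.426e-8/9.614e-5 = 0.000148325, r_3/r_2 = 9.614e-5/7.893e-3 = 0.0121804.
p ≈ ln(0.000148325)/ln(0.0121804) = -8.8161/-4.4079 ≈ 2.00.
So the convergence is quadratic (order 2).

2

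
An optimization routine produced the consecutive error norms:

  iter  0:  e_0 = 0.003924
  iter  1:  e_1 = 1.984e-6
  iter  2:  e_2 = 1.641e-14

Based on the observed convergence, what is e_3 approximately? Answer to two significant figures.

2.5e-34

First estimate the order: p ≈ ln(e_2/e_1) / ln(e_1/e_0) = ln(1.641e-14/1.984e-6)/ln(1.984e-6/0.003924) = ln(8.27117e-09)/ln(0.000505607) ≈ 2.4521.
Then e_3 ≈ e_2·(e_2/e_1)^p = 1.641e-14·(8.27117e-09)^2.4521 = 1.641e-14·1.51728e-20 ≈ 2.49e-34.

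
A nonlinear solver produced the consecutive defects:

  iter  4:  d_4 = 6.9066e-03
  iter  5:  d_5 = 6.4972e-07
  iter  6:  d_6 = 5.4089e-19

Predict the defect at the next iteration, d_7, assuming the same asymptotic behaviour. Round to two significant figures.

First estimate the order: p ≈ ln(d_6/d_5) / ln(d_5/d_4) = ln(5.4089e-19/6.4972e-07)/ln(6.4972e-07/6.9066e-03) = ln(8.32497e-13)/ln(9.40723e-05) ≈ 3.0000.
Then d_7 ≈ d_6·(d_6/d_5)^p = 5.4089e-19·(8.32497e-13)^3.0000 = 5.4089e-19·5.76963e-37 ≈ 3.121e-55.

3.1e-55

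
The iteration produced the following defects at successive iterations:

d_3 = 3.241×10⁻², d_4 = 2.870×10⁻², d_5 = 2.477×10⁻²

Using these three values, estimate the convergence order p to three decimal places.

1.211

p ≈ ln(d_5/d_4) / ln(d_4/d_3)
  = ln(2.477×10⁻²/2.870×10⁻²) / ln(2.870×10⁻²/3.241×10⁻²)
  = ln(0.863066) / ln(0.885529)
  = -0.147264 / -0.121570 ≈ 1.211351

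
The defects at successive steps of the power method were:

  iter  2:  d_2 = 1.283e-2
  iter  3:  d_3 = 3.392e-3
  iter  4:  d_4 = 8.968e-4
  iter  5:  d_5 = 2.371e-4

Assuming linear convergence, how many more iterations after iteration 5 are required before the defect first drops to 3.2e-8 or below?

Rate ρ ≈ d_5/d_4 = 2.371e-4/8.968e-4 = 0.2644.
After j more steps, d_{5+j} ≈ 2.371e-4·ρ^j; need ρ^j ≤ 3.2e-8/2.371e-4 = 0.000134964.
j ≥ ln(0.000134964)/ln(0.2644) = -8.9105/-1.33029 = 6.698.
So 7 more iterations are needed.

7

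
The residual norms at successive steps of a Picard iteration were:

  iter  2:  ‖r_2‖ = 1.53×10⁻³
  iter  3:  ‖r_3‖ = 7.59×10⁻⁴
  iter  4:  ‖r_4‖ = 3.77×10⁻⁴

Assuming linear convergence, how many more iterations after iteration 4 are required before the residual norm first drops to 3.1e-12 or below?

Rate ρ ≈ ‖r_4‖/‖r_3‖ = 3.77×10⁻⁴/7.59×10⁻⁴ = 0.4967.
After j more steps, ‖r_{4+j}‖ ≈ 3.77×10⁻⁴·ρ^j; need ρ^j ≤ 3.1e-12/3.77×10⁻⁴ = 8.22281e-09.
j ≥ ln(8.22281e-09)/ln(0.4967) = -18.6164/-0.69977 = 26.604.
So 27 more iterations are needed.

27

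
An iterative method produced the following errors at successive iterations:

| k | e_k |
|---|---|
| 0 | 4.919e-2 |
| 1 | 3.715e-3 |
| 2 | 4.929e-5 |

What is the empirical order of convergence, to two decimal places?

1.67

p ≈ ln(e_2/e_1) / ln(e_1/e_0)
  = ln(4.929e-5/3.715e-3) / ln(3.715e-3/4.919e-2)
  = ln(0.0132678) / ln(0.0755235)
  = -4.32242 / -2.58331 ≈ 1.67321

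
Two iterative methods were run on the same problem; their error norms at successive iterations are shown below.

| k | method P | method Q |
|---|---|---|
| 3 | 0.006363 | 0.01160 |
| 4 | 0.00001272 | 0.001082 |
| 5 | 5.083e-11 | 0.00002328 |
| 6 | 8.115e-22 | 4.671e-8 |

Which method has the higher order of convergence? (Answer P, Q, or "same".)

Method P: p ≈ ln(8.115e-22/5.083e-11)/ln(5.083e-11/0.00001272) ≈ 2.00.
Method Q: p ≈ ln(4.671e-8/0.00002328)/ln(0.00002328/0.001082) ≈ 1.62.
Method P has the higher order (≈2.0 vs ≈1.6).

P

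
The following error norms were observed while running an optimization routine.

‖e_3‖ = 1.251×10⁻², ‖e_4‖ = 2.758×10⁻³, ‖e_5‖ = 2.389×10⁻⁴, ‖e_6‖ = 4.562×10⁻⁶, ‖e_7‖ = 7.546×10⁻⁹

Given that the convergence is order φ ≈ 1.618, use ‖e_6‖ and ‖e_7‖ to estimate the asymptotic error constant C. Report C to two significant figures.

C ≈ ‖e_7‖ / ‖e_6‖^1.618
  = 7.546×10⁻⁹ / (4.562×10⁻⁶)^1.618
  = 7.546×10⁻⁹ / 2.28304e-09 ≈ 3.3052

3.3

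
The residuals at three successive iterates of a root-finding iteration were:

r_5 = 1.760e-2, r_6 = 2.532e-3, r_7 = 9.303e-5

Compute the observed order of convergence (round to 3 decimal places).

1.704

p ≈ ln(r_7/r_6) / ln(r_6/r_5)
  = ln(9.303e-5/2.532e-3) / ln(2.532e-3/1.760e-2)
  = ln(0.0367417) / ln(0.143864)
  = -3.303843 / -1.938887 ≈ 1.703989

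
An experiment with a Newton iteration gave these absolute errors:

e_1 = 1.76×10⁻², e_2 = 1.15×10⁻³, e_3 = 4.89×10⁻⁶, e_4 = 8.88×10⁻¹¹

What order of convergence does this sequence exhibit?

Consecutive ratios: e_4/e_3 = 8.88×10⁻¹¹/4.89×10⁻⁶ = 1.81595e-05, e_3/e_2 = 4.89×10⁻⁶/1.15×10⁻³ = 0.00425217.
p ≈ ln(1.81595e-05)/ln(0.00425217) = -10.9163/-5.4603 ≈ 2.00.
So the convergence is quadratic (order 2).

2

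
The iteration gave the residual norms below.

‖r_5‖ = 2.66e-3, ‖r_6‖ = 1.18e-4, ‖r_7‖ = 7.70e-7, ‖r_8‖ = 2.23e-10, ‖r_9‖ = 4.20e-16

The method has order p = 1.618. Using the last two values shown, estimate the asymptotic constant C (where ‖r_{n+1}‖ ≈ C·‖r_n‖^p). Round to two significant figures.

1.7

C ≈ ‖r_9‖ / ‖r_8‖^1.618
  = 4.20e-16 / (2.23e-10)^1.618
  = 4.20e-16 / 2.41856e-16 ≈ 1.7366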